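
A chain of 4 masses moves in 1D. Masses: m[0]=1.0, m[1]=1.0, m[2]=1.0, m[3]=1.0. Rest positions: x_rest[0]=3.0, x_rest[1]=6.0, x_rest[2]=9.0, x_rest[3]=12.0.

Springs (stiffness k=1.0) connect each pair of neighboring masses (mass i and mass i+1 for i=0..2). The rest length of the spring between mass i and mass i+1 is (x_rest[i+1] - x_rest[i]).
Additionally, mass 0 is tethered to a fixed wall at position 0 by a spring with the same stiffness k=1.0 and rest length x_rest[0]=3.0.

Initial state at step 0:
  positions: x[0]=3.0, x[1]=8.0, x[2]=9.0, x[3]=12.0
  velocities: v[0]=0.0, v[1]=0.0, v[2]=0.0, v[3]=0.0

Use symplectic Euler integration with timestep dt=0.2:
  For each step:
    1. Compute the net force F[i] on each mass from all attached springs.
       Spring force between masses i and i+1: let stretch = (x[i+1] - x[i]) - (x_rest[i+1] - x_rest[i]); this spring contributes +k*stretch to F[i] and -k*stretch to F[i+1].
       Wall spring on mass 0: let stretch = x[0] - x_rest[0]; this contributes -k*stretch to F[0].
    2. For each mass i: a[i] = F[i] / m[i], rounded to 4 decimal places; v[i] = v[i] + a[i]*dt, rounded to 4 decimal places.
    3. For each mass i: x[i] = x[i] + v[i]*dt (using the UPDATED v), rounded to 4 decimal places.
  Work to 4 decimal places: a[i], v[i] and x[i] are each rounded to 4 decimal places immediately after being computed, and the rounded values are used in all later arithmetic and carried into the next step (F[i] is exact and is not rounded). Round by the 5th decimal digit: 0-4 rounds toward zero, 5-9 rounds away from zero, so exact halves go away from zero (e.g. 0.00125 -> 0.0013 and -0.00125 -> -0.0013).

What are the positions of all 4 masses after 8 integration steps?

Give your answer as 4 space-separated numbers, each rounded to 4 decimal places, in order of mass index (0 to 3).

Answer: 3.9076 5.2507 9.9508 12.4229

Derivation:
Step 0: x=[3.0000 8.0000 9.0000 12.0000] v=[0.0000 0.0000 0.0000 0.0000]
Step 1: x=[3.0800 7.8400 9.0800 12.0000] v=[0.4000 -0.8000 0.4000 0.0000]
Step 2: x=[3.2272 7.5392 9.2272 12.0032] v=[0.7360 -1.5040 0.7360 0.0160]
Step 3: x=[3.4178 7.1334 9.4179 12.0154] v=[0.9530 -2.0288 0.9536 0.0608]
Step 4: x=[3.6203 6.6704 9.6211 12.0437] v=[1.0126 -2.3150 1.0162 0.1413]
Step 5: x=[3.8000 6.2034 9.8032 12.0951] v=[0.8986 -2.3349 0.9106 0.2568]
Step 6: x=[3.9239 5.7843 9.9330 12.1748] v=[0.6193 -2.0956 0.6490 0.3984]
Step 7: x=[3.9652 5.4567 9.9865 12.2848] v=[0.2066 -1.6379 0.2676 0.5500]
Step 8: x=[3.9076 5.2507 9.9508 12.4229] v=[-0.2881 -1.0302 -0.1787 0.6903]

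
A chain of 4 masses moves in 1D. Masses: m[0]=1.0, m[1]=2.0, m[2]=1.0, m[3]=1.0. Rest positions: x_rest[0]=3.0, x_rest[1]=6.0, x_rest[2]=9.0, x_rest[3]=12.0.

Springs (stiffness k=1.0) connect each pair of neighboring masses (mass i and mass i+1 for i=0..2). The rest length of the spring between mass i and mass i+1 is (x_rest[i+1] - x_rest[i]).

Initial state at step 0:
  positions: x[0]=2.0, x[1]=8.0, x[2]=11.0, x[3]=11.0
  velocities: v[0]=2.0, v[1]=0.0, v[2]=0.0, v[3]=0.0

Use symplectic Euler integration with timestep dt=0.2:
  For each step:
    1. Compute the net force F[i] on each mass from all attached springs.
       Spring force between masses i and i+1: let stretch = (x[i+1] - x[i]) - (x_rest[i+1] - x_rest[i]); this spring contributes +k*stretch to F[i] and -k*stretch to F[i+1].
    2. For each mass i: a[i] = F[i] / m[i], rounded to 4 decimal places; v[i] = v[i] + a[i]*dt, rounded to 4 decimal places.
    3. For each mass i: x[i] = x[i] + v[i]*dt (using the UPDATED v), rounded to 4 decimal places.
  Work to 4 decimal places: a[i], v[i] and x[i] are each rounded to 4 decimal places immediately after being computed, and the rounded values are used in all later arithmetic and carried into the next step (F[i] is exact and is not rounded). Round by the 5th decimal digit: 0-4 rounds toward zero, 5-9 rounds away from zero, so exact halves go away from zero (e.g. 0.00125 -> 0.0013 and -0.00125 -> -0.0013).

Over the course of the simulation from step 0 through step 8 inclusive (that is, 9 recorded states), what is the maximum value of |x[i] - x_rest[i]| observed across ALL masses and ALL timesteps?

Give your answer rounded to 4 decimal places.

Answer: 4.0555

Derivation:
Step 0: x=[2.0000 8.0000 11.0000 11.0000] v=[2.0000 0.0000 0.0000 0.0000]
Step 1: x=[2.5200 7.9400 10.8800 11.1200] v=[2.6000 -0.3000 -0.6000 0.6000]
Step 2: x=[3.1368 7.8304 10.6520 11.3504] v=[3.0840 -0.5480 -1.1400 1.1520]
Step 3: x=[3.8213 7.6834 10.3391 11.6729] v=[3.4227 -0.7352 -1.5646 1.6123]
Step 4: x=[4.5403 7.5122 9.9733 12.0620] v=[3.5951 -0.8558 -1.8290 1.9455]
Step 5: x=[5.2582 7.3308 9.5926 12.4876] v=[3.5895 -0.9069 -1.9035 2.1278]
Step 6: x=[5.9390 7.1532 9.2372 12.9174] v=[3.4040 -0.8880 -1.7769 2.1488]
Step 7: x=[6.5484 6.9930 8.9457 13.3200] v=[3.0468 -0.8010 -1.4577 2.0128]
Step 8: x=[7.0555 6.8630 8.7510 13.6676] v=[2.5357 -0.6502 -0.9734 1.7379]
Max displacement = 4.0555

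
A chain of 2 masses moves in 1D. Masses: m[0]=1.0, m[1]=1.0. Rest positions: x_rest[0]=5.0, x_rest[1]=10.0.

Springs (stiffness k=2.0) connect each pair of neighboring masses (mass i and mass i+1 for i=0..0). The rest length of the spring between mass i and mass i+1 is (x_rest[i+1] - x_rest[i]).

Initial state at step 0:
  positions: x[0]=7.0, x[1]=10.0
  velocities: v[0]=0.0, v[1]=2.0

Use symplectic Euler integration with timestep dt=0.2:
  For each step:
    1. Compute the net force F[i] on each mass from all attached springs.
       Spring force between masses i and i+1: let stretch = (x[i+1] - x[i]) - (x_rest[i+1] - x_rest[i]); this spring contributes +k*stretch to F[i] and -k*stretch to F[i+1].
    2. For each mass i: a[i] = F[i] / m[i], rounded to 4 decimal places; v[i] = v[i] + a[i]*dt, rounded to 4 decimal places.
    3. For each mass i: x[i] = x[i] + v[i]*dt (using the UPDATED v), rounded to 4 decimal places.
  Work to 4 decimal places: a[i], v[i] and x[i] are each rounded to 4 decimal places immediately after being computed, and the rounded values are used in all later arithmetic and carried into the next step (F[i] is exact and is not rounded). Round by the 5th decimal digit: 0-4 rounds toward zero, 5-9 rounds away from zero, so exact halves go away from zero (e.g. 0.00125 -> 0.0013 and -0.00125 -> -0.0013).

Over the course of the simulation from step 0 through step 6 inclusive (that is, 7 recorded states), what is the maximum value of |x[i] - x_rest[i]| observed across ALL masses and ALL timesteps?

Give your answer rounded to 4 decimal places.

Step 0: x=[7.0000 10.0000] v=[0.0000 2.0000]
Step 1: x=[6.8400 10.5600] v=[-0.8000 2.8000]
Step 2: x=[6.5776 11.2224] v=[-1.3120 3.3120]
Step 3: x=[6.2868 11.9132] v=[-1.4541 3.4541]
Step 4: x=[6.0461 12.5539] v=[-1.2035 3.2035]
Step 5: x=[5.9260 13.0740] v=[-0.6004 2.6004]
Step 6: x=[5.9778 13.4222] v=[0.2588 1.7412]
Max displacement = 3.4222

Answer: 3.4222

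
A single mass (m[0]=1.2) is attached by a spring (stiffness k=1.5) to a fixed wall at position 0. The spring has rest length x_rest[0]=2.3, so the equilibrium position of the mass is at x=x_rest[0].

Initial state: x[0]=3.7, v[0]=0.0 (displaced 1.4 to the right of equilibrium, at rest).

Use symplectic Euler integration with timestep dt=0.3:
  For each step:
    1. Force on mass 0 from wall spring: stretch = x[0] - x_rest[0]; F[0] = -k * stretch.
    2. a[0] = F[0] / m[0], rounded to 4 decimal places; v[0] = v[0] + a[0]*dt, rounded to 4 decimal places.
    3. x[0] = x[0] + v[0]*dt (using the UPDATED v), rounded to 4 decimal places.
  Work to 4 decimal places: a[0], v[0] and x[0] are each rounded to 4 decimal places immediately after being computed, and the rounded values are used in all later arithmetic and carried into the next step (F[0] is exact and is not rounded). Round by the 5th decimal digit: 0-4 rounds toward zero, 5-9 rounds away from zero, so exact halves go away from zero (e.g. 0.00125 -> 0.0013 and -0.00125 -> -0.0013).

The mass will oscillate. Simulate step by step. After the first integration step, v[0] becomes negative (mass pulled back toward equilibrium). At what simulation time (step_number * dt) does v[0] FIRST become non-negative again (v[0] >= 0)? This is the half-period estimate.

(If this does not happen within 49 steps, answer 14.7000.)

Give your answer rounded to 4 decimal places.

Answer: 3.0000

Derivation:
Step 0: x=[3.7000] v=[0.0000]
Step 1: x=[3.5425] v=[-0.5250]
Step 2: x=[3.2452] v=[-0.9909]
Step 3: x=[2.8416] v=[-1.3454]
Step 4: x=[2.3771] v=[-1.5485]
Step 5: x=[1.9039] v=[-1.5774]
Step 6: x=[1.4752] v=[-1.4289]
Step 7: x=[1.1393] v=[-1.1196]
Step 8: x=[0.9340] v=[-0.6843]
Step 9: x=[0.8824] v=[-0.1721]
Step 10: x=[0.9903] v=[0.3595]
First v>=0 after going negative at step 10, time=3.0000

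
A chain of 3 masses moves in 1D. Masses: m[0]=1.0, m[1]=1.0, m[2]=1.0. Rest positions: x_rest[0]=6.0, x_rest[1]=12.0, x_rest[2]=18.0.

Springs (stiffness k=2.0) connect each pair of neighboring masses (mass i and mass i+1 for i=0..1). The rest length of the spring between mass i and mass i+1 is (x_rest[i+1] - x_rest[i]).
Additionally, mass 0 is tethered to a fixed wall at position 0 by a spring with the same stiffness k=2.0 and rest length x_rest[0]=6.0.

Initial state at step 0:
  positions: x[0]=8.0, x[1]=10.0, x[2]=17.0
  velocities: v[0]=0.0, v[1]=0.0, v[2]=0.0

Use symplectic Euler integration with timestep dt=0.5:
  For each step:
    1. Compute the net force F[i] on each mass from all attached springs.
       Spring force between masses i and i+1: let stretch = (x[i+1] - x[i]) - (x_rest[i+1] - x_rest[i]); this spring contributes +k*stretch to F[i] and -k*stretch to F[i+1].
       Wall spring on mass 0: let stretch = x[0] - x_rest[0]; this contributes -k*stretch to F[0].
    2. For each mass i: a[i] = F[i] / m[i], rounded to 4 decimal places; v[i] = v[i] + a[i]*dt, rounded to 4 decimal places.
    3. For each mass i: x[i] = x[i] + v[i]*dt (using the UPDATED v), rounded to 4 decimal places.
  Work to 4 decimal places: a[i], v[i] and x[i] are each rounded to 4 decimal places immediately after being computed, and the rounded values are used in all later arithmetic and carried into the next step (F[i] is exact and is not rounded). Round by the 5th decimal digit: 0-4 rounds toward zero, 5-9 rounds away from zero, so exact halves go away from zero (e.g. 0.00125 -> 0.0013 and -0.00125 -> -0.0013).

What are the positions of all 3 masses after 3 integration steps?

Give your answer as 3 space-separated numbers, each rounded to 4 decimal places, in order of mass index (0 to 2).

Answer: 4.8750 10.8750 18.6250

Derivation:
Step 0: x=[8.0000 10.0000 17.0000] v=[0.0000 0.0000 0.0000]
Step 1: x=[5.0000 12.5000 16.5000] v=[-6.0000 5.0000 -1.0000]
Step 2: x=[3.2500 13.2500 17.0000] v=[-3.5000 1.5000 1.0000]
Step 3: x=[4.8750 10.8750 18.6250] v=[3.2500 -4.7500 3.2500]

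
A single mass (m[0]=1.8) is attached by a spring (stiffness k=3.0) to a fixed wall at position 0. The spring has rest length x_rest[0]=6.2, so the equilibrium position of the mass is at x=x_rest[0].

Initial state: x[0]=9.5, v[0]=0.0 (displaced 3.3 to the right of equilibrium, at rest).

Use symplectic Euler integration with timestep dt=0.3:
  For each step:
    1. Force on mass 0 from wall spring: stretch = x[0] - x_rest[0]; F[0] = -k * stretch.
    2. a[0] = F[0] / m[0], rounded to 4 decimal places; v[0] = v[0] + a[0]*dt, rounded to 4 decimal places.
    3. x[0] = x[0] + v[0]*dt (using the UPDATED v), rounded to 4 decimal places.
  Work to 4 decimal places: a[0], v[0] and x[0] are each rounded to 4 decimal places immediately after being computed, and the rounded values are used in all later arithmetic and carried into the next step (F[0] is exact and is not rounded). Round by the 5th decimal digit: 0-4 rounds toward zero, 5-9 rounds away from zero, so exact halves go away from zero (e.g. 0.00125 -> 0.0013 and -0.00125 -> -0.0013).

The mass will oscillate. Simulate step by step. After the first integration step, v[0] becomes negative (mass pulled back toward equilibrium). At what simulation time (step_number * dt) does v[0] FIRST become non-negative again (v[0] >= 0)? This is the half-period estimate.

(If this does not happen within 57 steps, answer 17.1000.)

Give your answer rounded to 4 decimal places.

Step 0: x=[9.5000] v=[0.0000]
Step 1: x=[9.0050] v=[-1.6500]
Step 2: x=[8.0893] v=[-3.0525]
Step 3: x=[6.8902] v=[-3.9971]
Step 4: x=[5.5875] v=[-4.3422]
Step 5: x=[4.3767] v=[-4.0360]
Step 6: x=[3.4394] v=[-3.1244]
Step 7: x=[2.9162] v=[-1.7441]
Step 8: x=[2.8855] v=[-0.1022]
Step 9: x=[3.3520] v=[1.5551]
First v>=0 after going negative at step 9, time=2.7000

Answer: 2.7000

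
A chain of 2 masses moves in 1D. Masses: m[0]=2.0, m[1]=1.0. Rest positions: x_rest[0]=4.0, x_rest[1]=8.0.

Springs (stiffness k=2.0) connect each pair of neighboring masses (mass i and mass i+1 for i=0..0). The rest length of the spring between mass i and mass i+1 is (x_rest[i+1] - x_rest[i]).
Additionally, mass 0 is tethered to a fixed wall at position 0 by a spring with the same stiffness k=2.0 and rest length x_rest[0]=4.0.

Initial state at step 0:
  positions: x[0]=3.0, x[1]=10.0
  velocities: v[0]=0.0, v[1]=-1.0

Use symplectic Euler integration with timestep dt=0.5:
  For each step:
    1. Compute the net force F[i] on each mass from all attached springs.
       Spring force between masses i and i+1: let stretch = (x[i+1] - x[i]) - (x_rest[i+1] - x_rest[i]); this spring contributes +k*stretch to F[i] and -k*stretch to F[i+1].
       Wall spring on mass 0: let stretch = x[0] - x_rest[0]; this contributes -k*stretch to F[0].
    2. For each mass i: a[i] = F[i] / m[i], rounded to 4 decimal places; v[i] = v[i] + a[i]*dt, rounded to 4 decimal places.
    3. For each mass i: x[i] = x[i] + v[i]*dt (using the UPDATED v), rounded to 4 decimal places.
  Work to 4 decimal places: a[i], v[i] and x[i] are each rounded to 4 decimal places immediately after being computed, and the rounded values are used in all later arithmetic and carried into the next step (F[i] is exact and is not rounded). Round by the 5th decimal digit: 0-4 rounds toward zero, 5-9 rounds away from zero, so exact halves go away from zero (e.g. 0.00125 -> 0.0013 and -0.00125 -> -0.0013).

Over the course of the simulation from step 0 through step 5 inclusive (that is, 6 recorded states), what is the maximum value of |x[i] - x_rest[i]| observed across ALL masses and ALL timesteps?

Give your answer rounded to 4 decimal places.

Answer: 2.5000

Derivation:
Step 0: x=[3.0000 10.0000] v=[0.0000 -1.0000]
Step 1: x=[4.0000 8.0000] v=[2.0000 -4.0000]
Step 2: x=[5.0000 6.0000] v=[2.0000 -4.0000]
Step 3: x=[5.0000 5.5000] v=[0.0000 -1.0000]
Step 4: x=[3.8750 6.7500] v=[-2.2500 2.5000]
Step 5: x=[2.5000 8.5625] v=[-2.7500 3.6250]
Max displacement = 2.5000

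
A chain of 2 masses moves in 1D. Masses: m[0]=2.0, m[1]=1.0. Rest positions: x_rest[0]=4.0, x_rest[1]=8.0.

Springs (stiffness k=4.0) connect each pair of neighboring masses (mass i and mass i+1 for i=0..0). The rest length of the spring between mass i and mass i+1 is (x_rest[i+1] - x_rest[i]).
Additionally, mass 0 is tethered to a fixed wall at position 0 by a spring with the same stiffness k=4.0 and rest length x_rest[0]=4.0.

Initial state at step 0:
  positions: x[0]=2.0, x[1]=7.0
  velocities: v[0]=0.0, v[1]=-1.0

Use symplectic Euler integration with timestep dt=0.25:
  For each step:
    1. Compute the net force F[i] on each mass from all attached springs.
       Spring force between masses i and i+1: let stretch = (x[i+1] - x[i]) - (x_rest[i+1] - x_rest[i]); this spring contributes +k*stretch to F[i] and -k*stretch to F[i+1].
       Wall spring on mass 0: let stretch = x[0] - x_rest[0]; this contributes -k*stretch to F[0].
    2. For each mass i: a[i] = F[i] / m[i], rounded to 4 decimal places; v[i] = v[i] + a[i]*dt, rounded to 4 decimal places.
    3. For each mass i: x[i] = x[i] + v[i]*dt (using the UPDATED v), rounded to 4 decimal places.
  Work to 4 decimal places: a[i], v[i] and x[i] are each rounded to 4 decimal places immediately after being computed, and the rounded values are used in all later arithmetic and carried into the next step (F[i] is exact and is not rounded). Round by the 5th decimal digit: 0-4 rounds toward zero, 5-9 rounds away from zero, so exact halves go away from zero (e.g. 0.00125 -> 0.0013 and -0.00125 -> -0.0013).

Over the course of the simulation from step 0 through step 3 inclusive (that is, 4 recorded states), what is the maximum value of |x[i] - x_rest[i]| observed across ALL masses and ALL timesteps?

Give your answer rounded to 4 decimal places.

Step 0: x=[2.0000 7.0000] v=[0.0000 -1.0000]
Step 1: x=[2.3750 6.5000] v=[1.5000 -2.0000]
Step 2: x=[2.9688 5.9688] v=[2.3750 -2.1250]
Step 3: x=[3.5665 5.6876] v=[2.3906 -1.1250]
Max displacement = 2.3124

Answer: 2.3124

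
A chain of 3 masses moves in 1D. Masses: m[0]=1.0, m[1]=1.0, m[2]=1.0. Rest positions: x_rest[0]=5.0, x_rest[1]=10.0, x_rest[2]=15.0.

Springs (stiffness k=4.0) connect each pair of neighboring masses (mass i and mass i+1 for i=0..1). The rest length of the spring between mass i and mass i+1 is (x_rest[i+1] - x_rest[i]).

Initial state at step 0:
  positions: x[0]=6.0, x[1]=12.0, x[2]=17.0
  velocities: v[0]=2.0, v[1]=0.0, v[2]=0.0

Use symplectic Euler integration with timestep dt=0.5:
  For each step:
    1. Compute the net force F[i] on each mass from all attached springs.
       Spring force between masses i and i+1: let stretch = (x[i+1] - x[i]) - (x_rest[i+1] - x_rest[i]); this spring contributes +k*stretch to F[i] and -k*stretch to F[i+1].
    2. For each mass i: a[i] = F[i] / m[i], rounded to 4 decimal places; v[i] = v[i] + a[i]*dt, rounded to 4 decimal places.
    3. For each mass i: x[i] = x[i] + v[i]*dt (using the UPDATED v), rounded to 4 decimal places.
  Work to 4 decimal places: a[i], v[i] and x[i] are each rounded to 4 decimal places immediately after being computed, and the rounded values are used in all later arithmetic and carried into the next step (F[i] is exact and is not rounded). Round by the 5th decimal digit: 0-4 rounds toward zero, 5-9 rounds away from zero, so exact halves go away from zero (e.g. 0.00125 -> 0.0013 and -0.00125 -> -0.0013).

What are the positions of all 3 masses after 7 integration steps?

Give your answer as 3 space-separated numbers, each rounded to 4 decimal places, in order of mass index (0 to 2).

Answer: 10.0000 13.0000 19.0000

Derivation:
Step 0: x=[6.0000 12.0000 17.0000] v=[2.0000 0.0000 0.0000]
Step 1: x=[8.0000 11.0000 17.0000] v=[4.0000 -2.0000 0.0000]
Step 2: x=[8.0000 13.0000 16.0000] v=[0.0000 4.0000 -2.0000]
Step 3: x=[8.0000 13.0000 17.0000] v=[0.0000 0.0000 2.0000]
Step 4: x=[8.0000 12.0000 19.0000] v=[0.0000 -2.0000 4.0000]
Step 5: x=[7.0000 14.0000 19.0000] v=[-2.0000 4.0000 0.0000]
Step 6: x=[8.0000 14.0000 19.0000] v=[2.0000 0.0000 0.0000]
Step 7: x=[10.0000 13.0000 19.0000] v=[4.0000 -2.0000 0.0000]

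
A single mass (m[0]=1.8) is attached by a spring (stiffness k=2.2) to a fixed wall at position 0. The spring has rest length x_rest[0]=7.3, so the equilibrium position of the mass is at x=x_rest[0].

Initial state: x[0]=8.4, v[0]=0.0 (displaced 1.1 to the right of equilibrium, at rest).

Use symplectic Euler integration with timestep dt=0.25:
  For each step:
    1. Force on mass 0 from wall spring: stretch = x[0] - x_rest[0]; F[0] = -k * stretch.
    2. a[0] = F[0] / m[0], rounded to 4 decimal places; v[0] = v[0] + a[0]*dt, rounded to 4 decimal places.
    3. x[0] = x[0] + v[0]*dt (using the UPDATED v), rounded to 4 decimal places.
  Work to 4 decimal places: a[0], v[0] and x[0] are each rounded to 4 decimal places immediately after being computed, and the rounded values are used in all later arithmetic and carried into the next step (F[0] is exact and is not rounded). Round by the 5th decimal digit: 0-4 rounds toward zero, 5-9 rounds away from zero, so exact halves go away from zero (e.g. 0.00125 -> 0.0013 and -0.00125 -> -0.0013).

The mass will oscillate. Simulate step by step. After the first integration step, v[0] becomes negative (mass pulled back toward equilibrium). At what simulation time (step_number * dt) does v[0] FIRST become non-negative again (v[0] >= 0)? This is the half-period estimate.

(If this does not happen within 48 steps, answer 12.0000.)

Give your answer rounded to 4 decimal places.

Step 0: x=[8.4000] v=[0.0000]
Step 1: x=[8.3160] v=[-0.3361]
Step 2: x=[8.1544] v=[-0.6466]
Step 3: x=[7.9275] v=[-0.9077]
Step 4: x=[7.6527] v=[-1.0994]
Step 5: x=[7.3509] v=[-1.2072]
Step 6: x=[7.0452] v=[-1.2228]
Step 7: x=[6.7590] v=[-1.1450]
Step 8: x=[6.5141] v=[-0.9797]
Step 9: x=[6.3292] v=[-0.7396]
Step 10: x=[6.2185] v=[-0.4430]
Step 11: x=[6.1904] v=[-0.1126]
Step 12: x=[6.2470] v=[0.2265]
First v>=0 after going negative at step 12, time=3.0000

Answer: 3.0000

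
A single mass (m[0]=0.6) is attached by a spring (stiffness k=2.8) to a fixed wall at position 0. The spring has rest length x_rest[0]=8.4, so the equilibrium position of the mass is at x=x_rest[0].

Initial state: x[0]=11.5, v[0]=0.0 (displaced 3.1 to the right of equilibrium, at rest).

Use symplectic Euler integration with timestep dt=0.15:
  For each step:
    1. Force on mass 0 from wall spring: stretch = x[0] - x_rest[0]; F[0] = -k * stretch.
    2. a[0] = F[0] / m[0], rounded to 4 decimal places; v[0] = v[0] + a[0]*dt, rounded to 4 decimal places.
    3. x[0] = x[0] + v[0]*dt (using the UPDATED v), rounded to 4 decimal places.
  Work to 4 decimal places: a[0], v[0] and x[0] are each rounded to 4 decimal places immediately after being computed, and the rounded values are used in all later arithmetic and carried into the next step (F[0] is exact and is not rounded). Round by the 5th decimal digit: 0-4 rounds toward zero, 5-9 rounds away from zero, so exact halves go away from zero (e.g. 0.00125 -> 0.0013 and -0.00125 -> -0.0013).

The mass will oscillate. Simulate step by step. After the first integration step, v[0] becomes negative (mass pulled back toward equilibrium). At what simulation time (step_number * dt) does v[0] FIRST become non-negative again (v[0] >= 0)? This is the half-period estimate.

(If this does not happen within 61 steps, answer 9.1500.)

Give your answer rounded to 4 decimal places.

Step 0: x=[11.5000] v=[0.0000]
Step 1: x=[11.1745] v=[-2.1700]
Step 2: x=[10.5577] v=[-4.1122]
Step 3: x=[9.7143] v=[-5.6226]
Step 4: x=[8.7329] v=[-6.5426]
Step 5: x=[7.7166] v=[-6.7756]
Step 6: x=[6.7720] v=[-6.2972]
Step 7: x=[5.9984] v=[-5.1576]
Step 8: x=[5.4769] v=[-3.4765]
Step 9: x=[5.2624] v=[-1.4303]
Step 10: x=[5.3773] v=[0.7660]
First v>=0 after going negative at step 10, time=1.5000

Answer: 1.5000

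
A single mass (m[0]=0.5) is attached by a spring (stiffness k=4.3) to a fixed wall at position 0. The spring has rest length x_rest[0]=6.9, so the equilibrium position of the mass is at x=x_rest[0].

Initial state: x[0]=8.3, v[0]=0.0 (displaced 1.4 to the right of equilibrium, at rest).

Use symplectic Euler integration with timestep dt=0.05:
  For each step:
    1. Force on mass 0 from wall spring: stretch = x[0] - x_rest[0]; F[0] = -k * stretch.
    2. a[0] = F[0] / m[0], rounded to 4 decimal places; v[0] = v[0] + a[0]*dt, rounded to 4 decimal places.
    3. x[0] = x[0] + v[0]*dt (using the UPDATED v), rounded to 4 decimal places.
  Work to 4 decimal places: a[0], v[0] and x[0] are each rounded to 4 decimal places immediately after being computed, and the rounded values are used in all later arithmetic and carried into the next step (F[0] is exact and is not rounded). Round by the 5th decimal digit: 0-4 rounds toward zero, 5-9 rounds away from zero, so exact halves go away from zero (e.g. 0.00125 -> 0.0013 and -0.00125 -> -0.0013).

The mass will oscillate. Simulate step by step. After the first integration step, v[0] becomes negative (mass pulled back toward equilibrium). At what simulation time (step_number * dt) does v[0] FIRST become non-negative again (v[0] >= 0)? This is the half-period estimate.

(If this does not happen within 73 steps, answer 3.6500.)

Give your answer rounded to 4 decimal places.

Step 0: x=[8.3000] v=[0.0000]
Step 1: x=[8.2699] v=[-0.6020]
Step 2: x=[8.2103] v=[-1.1911]
Step 3: x=[8.1226] v=[-1.7545]
Step 4: x=[8.0086] v=[-2.2802]
Step 5: x=[7.8708] v=[-2.7569]
Step 6: x=[7.7121] v=[-3.1743]
Step 7: x=[7.5359] v=[-3.5235]
Step 8: x=[7.3461] v=[-3.7969]
Step 9: x=[7.1467] v=[-3.9887]
Step 10: x=[6.9420] v=[-4.0948]
Step 11: x=[6.7364] v=[-4.1129]
Step 12: x=[6.5343] v=[-4.0426]
Step 13: x=[6.3400] v=[-3.8854]
Step 14: x=[6.1578] v=[-3.6446]
Step 15: x=[5.9915] v=[-3.3255]
Step 16: x=[5.8448] v=[-2.9348]
Step 17: x=[5.7207] v=[-2.4811]
Step 18: x=[5.6220] v=[-1.9740]
Step 19: x=[5.5508] v=[-1.4245]
Step 20: x=[5.5086] v=[-0.8443]
Step 21: x=[5.4963] v=[-0.2460]
Step 22: x=[5.5142] v=[0.3576]
First v>=0 after going negative at step 22, time=1.1000

Answer: 1.1000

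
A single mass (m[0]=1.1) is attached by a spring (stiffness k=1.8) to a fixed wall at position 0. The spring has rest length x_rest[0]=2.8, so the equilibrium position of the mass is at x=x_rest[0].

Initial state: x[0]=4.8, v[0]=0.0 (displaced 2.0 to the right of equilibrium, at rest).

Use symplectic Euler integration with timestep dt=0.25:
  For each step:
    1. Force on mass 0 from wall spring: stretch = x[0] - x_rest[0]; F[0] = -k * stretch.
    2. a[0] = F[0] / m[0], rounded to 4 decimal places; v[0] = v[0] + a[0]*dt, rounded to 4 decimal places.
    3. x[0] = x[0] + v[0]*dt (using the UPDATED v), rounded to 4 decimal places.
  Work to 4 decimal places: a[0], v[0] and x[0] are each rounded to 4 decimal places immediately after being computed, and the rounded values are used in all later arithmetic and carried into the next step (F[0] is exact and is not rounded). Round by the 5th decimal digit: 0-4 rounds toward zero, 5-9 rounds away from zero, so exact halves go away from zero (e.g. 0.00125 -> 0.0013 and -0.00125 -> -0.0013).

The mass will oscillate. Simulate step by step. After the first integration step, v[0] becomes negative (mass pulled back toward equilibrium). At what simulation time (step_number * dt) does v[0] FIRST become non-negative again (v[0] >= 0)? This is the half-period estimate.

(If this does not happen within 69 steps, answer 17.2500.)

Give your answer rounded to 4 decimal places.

Answer: 2.5000

Derivation:
Step 0: x=[4.8000] v=[0.0000]
Step 1: x=[4.5955] v=[-0.8182]
Step 2: x=[4.2073] v=[-1.5527]
Step 3: x=[3.6752] v=[-2.1284]
Step 4: x=[3.0536] v=[-2.4864]
Step 5: x=[2.4061] v=[-2.5902]
Step 6: x=[1.7988] v=[-2.4291]
Step 7: x=[1.2939] v=[-2.0195]
Step 8: x=[0.9431] v=[-1.4034]
Step 9: x=[0.7822] v=[-0.6438]
Step 10: x=[0.8276] v=[0.1817]
First v>=0 after going negative at step 10, time=2.5000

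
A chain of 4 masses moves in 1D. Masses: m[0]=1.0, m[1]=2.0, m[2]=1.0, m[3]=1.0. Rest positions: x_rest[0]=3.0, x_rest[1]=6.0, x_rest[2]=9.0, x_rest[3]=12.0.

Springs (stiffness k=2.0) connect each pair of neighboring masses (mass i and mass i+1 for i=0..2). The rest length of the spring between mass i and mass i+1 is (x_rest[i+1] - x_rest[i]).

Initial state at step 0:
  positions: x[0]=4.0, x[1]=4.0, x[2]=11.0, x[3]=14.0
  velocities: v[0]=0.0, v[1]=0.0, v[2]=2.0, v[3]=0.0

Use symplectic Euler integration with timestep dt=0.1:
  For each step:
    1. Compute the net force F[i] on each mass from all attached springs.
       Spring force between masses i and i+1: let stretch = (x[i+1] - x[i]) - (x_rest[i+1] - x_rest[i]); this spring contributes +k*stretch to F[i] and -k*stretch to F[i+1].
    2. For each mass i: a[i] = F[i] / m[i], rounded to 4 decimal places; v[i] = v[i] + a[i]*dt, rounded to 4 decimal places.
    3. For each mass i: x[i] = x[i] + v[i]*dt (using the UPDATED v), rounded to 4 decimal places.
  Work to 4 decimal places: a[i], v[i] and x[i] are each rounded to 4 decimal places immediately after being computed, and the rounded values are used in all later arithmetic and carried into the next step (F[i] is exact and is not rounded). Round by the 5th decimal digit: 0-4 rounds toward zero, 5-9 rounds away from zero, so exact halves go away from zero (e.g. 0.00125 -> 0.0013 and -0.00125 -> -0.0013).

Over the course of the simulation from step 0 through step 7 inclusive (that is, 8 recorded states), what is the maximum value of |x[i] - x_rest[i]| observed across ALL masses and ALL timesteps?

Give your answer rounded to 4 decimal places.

Answer: 2.1566

Derivation:
Step 0: x=[4.0000 4.0000 11.0000 14.0000] v=[0.0000 0.0000 2.0000 0.0000]
Step 1: x=[3.9400 4.0700 11.1200 14.0000] v=[-0.6000 0.7000 1.2000 0.0000]
Step 2: x=[3.8226 4.2092 11.1566 14.0024] v=[-1.1740 1.3920 0.3660 0.0240]
Step 3: x=[3.6529 4.4140 11.1112 14.0079] v=[-1.6967 2.0481 -0.4543 0.0548]
Step 4: x=[3.4385 4.6782 10.9898 14.0155] v=[-2.1445 2.6417 -1.2144 0.0755]
Step 5: x=[3.1888 4.9931 10.8026 14.0225] v=[-2.4966 3.1489 -1.8716 0.0704]
Step 6: x=[2.9152 5.3480 10.5637 14.0251] v=[-2.7357 3.5494 -2.3895 0.0264]
Step 7: x=[2.6303 5.7308 10.2897 14.0185] v=[-2.8491 3.8277 -2.7404 -0.0659]
Max displacement = 2.1566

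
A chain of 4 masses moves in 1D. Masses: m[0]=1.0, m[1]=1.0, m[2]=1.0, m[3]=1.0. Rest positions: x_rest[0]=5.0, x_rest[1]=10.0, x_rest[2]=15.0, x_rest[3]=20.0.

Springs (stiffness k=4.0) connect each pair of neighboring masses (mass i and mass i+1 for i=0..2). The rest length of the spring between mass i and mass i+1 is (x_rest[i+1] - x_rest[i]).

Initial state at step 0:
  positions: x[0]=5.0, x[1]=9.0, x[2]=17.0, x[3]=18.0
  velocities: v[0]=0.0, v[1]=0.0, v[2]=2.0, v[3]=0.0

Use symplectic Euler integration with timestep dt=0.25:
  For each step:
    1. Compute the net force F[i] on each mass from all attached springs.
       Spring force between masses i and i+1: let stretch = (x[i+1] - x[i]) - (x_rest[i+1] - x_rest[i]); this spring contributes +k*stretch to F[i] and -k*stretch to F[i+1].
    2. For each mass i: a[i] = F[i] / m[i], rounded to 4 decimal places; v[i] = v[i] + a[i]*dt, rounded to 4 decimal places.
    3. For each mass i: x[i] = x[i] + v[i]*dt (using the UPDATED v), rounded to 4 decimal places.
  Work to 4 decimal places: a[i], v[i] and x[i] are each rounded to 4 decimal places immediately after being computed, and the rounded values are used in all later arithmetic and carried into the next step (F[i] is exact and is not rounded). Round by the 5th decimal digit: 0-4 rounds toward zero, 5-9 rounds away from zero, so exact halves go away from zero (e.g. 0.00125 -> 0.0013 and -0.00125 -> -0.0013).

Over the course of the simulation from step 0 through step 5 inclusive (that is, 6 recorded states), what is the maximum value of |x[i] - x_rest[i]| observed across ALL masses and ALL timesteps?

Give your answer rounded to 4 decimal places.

Step 0: x=[5.0000 9.0000 17.0000 18.0000] v=[0.0000 0.0000 2.0000 0.0000]
Step 1: x=[4.7500 10.0000 15.7500 19.0000] v=[-1.0000 4.0000 -5.0000 4.0000]
Step 2: x=[4.5625 11.1250 13.8750 20.4375] v=[-0.7500 4.5000 -7.5000 5.7500]
Step 3: x=[4.7656 11.2969 12.9531 21.4844] v=[0.8125 0.6875 -3.6875 4.1875]
Step 4: x=[5.3516 10.2500 13.7500 21.6485] v=[2.3438 -4.1876 3.1876 0.6562]
Step 5: x=[5.9122 8.8535 15.6465 21.0879] v=[2.2422 -5.5860 7.5861 -2.2423]
Max displacement = 2.0469

Answer: 2.0469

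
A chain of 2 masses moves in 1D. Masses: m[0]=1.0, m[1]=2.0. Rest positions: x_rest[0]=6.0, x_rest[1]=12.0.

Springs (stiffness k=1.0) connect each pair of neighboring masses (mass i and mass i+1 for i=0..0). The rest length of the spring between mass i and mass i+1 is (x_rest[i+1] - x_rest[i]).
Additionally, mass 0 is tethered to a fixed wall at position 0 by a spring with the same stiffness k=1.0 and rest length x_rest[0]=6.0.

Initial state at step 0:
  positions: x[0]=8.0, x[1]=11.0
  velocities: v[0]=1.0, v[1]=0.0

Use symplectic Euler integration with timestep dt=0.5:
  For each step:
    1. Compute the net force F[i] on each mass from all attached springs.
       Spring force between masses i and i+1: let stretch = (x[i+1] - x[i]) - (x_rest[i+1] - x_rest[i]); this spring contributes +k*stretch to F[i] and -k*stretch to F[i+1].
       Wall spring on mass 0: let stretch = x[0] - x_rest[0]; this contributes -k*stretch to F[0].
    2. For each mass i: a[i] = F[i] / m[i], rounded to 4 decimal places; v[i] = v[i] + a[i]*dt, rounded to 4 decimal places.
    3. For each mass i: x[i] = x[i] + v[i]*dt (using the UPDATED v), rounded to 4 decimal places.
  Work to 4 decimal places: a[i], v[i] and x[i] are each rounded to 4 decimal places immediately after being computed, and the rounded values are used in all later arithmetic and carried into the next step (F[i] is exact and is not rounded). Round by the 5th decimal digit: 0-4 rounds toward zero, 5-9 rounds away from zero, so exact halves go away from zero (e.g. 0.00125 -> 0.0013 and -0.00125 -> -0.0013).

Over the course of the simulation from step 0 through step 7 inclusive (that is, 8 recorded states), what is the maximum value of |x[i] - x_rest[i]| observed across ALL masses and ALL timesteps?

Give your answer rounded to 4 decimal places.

Step 0: x=[8.0000 11.0000] v=[1.0000 0.0000]
Step 1: x=[7.2500 11.3750] v=[-1.5000 0.7500]
Step 2: x=[5.7188 11.9844] v=[-3.0625 1.2188]
Step 3: x=[4.3243 12.5606] v=[-2.7891 1.1524]
Step 4: x=[3.9078 12.8573] v=[-0.8331 0.5933]
Step 5: x=[4.7517 12.7853] v=[1.6878 -0.1441]
Step 6: x=[6.4161 12.4591] v=[3.3288 -0.6525]
Step 7: x=[7.9873 12.1275] v=[3.1423 -0.6633]
Max displacement = 2.0922

Answer: 2.0922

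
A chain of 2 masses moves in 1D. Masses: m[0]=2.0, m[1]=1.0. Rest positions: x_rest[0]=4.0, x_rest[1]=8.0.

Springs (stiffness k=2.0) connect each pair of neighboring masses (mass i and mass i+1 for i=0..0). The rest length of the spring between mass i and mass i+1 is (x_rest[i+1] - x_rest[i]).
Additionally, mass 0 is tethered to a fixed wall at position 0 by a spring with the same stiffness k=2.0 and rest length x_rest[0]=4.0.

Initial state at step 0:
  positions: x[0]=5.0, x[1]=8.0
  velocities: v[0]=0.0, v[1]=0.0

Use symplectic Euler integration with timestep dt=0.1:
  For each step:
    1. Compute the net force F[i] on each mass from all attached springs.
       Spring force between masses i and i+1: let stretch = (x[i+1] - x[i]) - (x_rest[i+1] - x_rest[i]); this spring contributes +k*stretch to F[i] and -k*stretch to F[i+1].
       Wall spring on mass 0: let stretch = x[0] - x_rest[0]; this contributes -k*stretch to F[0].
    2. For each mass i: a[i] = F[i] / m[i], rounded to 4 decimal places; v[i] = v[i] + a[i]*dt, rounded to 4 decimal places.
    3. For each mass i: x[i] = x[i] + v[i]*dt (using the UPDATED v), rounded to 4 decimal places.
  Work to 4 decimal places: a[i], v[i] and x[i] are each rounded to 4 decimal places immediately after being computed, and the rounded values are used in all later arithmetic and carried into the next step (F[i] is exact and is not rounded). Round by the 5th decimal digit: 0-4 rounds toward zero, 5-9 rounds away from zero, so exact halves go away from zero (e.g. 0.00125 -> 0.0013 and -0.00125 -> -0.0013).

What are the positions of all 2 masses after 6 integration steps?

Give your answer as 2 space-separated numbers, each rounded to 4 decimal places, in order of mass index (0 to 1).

Step 0: x=[5.0000 8.0000] v=[0.0000 0.0000]
Step 1: x=[4.9800 8.0200] v=[-0.2000 0.2000]
Step 2: x=[4.9406 8.0592] v=[-0.3940 0.3920]
Step 3: x=[4.8830 8.1160] v=[-0.5762 0.5683]
Step 4: x=[4.8089 8.1882] v=[-0.7412 0.7217]
Step 5: x=[4.7205 8.2728] v=[-0.8842 0.8458]
Step 6: x=[4.6204 8.3663] v=[-1.0010 0.9353]

Answer: 4.6204 8.3663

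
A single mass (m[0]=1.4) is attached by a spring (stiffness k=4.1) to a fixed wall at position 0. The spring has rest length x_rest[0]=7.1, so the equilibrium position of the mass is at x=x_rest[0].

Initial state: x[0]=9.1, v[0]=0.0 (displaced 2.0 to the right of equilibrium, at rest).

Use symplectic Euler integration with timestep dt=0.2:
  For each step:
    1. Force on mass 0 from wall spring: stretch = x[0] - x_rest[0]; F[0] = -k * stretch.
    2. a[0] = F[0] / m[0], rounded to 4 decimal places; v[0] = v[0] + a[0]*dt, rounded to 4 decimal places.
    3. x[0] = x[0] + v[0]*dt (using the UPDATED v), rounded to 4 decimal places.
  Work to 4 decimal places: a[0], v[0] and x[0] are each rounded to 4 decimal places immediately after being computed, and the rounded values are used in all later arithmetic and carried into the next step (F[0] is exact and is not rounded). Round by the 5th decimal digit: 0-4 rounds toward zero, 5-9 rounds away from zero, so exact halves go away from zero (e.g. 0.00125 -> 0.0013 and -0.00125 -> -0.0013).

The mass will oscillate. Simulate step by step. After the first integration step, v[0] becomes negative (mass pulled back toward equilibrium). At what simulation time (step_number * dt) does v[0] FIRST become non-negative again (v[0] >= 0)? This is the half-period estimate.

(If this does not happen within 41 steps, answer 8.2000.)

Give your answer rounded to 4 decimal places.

Step 0: x=[9.1000] v=[0.0000]
Step 1: x=[8.8657] v=[-1.1714]
Step 2: x=[8.4246] v=[-2.2056]
Step 3: x=[7.8283] v=[-2.9814]
Step 4: x=[7.1467] v=[-3.4080]
Step 5: x=[6.4596] v=[-3.4354]
Step 6: x=[5.8475] v=[-3.0603]
Step 7: x=[5.3822] v=[-2.3267]
Step 8: x=[5.1181] v=[-1.3206]
Step 9: x=[5.0861] v=[-0.1598]
Step 10: x=[5.2901] v=[1.0198]
First v>=0 after going negative at step 10, time=2.0000

Answer: 2.0000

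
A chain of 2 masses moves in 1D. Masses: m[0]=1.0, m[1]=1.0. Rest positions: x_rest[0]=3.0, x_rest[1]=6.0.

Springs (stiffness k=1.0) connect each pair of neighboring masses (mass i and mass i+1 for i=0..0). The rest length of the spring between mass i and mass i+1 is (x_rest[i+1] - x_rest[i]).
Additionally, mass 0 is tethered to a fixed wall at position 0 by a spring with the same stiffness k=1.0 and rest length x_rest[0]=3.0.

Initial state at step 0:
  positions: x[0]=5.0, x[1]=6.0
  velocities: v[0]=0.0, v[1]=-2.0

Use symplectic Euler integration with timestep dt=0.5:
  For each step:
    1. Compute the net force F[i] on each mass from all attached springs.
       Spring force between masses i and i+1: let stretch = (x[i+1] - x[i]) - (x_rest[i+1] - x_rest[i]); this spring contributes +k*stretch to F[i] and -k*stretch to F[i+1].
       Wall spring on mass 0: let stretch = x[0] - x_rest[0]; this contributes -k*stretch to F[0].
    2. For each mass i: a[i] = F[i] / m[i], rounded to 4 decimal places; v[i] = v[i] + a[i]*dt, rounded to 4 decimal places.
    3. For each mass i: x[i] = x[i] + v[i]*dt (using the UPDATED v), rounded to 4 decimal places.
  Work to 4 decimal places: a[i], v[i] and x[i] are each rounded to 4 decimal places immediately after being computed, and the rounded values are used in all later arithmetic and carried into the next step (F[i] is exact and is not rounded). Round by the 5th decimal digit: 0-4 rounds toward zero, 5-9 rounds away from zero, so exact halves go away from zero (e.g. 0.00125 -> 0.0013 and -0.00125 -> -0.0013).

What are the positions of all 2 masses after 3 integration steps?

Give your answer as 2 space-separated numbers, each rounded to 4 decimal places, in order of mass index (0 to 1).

Step 0: x=[5.0000 6.0000] v=[0.0000 -2.0000]
Step 1: x=[4.0000 5.5000] v=[-2.0000 -1.0000]
Step 2: x=[2.3750 5.3750] v=[-3.2500 -0.2500]
Step 3: x=[0.9063 5.2500] v=[-2.9375 -0.2500]

Answer: 0.9063 5.2500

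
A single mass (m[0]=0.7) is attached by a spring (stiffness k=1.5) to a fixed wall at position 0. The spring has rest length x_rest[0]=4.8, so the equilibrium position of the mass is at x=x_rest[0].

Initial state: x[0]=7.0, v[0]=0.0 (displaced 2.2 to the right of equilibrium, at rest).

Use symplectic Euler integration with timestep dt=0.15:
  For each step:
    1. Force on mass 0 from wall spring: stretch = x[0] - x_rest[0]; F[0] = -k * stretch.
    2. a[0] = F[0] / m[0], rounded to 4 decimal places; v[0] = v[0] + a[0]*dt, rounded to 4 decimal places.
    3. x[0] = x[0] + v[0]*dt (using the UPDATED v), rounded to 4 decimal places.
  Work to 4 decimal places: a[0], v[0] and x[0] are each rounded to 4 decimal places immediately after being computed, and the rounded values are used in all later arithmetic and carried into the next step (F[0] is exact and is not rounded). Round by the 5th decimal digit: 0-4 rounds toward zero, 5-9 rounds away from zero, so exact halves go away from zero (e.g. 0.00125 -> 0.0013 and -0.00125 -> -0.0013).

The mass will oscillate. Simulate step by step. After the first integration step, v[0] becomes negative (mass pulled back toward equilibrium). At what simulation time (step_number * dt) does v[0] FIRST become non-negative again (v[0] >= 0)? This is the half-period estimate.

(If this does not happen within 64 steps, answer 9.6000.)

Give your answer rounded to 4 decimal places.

Step 0: x=[7.0000] v=[0.0000]
Step 1: x=[6.8939] v=[-0.7071]
Step 2: x=[6.6869] v=[-1.3801]
Step 3: x=[6.3889] v=[-1.9866]
Step 4: x=[6.0143] v=[-2.4973]
Step 5: x=[5.5812] v=[-2.8876]
Step 6: x=[5.1104] v=[-3.1387]
Step 7: x=[4.6246] v=[-3.2385]
Step 8: x=[4.1473] v=[-3.1821]
Step 9: x=[3.7015] v=[-2.9723]
Step 10: x=[3.3086] v=[-2.6192]
Step 11: x=[2.9876] v=[-2.1398]
Step 12: x=[2.7540] v=[-1.5572]
Step 13: x=[2.6191] v=[-0.8996]
Step 14: x=[2.5893] v=[-0.1986]
Step 15: x=[2.6661] v=[0.5120]
First v>=0 after going negative at step 15, time=2.2500

Answer: 2.2500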